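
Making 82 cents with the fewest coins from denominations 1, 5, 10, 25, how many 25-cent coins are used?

3

82 − 3×25→7 − 1×5→2 − 2×1→0
Count of 25: 3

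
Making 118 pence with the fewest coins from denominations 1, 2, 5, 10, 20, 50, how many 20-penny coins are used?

118 − 2×50→18 − 1×10→8 − 1×5→3 − 1×2→1 − 1×1→0
Count of 20: 0

0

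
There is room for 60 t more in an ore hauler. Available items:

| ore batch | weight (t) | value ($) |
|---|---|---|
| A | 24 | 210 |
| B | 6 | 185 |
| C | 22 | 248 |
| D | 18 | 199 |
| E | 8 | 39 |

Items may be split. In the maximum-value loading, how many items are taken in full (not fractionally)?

3

Ratios (sorted): B 30.83, C 11.27, D 11.06, A 8.75, E 4.88
take B (6 @ 185); take C (22 @ 248); take D (18 @ 199); take 14/24 of A → 122.50. Capacity used 60/60.
3 item(s) taken whole; one partial (take 14/24 of A).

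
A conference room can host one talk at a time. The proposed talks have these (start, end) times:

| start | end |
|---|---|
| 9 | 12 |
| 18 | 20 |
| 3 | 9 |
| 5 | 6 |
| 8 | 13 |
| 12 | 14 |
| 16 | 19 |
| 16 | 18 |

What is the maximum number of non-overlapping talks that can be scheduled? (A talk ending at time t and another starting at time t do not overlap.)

Sorted by end: (5,6)  (3,9)  (9,12)  (8,13)  (12,14)  (16,18)  (16,19)  (18,20)
take (5,6); skip (3,9); take (9,12); take (12,14); take (16,18); take (18,20).
Selected 5 talks.

5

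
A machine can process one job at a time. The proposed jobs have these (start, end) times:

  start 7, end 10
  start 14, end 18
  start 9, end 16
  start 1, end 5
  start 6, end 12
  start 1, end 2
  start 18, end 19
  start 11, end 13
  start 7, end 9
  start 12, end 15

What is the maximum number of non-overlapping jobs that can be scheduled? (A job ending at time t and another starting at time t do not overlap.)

5

Sort by end time and greedily take each interval whose start is ≥ the last chosen end.
By end time: (1,2), (1,5), (7,9), (7,10), (6,12), (11,13), (12,15), (9,16), (14,18), (18,19).
Pick (1,2); next start ≥ 2 → (7,9); next start ≥ 9 → (11,13); next start ≥ 13 → (14,18); next start ≥ 18 → (18,19).
Selected 5 jobs.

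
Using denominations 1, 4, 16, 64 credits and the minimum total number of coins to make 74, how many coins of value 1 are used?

74 = 1×64 + 2×4 + 2×1
Count of 1: 2

2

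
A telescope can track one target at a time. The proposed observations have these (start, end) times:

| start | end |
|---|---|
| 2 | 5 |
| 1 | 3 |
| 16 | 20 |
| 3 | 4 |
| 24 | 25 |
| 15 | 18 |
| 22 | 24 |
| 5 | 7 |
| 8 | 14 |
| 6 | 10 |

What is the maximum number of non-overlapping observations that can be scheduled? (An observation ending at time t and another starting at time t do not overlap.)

7

Sorted by end: (1,3)  (3,4)  (2,5)  (5,7)  (6,10)  (8,14)  (15,18)  (16,20)  (22,24)  (24,25)
take (1,3); take (3,4); skip (2,5); take (5,7); take (8,14); take (15,18); skip (16,20); take (22,24); take (24,25).
Selected 7 observations.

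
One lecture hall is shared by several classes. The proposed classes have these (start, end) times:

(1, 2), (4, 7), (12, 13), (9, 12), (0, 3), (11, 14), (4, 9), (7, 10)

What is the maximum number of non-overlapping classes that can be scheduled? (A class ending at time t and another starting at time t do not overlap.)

Sorted by end: (1,2)  (0,3)  (4,7)  (4,9)  (7,10)  (9,12)  (12,13)  (11,14)
take (1,2); take (4,7); skip (4,9); take (7,10); take (12,13).
Selected 4 classes.

4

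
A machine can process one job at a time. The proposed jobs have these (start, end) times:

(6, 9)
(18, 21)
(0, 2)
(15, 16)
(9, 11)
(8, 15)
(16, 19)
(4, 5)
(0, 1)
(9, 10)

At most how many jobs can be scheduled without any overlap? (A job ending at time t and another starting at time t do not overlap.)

Greedy by earliest finish: after sorting by end time, pick each interval compatible with the last pick.
By end time: (0,1), (0,2), (4,5), (6,9), (9,10), (9,11), (8,15), (15,16), (16,19), (18,21).
Pick (0,1); next start ≥ 1 → (4,5); next start ≥ 5 → (6,9); next start ≥ 9 → (9,10); next start ≥ 10 → (15,16); next start ≥ 16 → (16,19).
Selected 6 jobs.

6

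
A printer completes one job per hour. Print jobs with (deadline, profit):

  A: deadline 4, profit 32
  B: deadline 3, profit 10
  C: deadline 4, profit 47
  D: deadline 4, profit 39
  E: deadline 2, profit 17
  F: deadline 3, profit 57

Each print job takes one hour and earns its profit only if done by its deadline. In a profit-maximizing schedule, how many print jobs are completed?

Sort by profit descending; place each in the latest free slot ≤ its deadline.
By profit: F(d3,57), C(d4,47), D(d4,39), A(d4,32), E(d2,17), B(d3,10)
F→slot 3; C→slot 4; D→slot 2; A→slot 1; E skipped; B skipped.
4 of 6 scheduled.

4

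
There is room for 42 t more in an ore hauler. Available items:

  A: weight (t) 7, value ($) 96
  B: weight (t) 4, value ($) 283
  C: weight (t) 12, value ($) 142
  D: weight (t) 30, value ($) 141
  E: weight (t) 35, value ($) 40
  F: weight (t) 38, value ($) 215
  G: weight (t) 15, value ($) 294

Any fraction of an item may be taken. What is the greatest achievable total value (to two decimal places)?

Sort by value per unit weight and fill in that order.
Ratios (sorted): B 70.75, G 19.60, A 13.71, C 11.83, F 5.66, D 4.70, E 1.14
take B (4 @ 283); take G (15 @ 294); take A (7 @ 96); take C (12 @ 142); take 4/38 of F → 22.63. Capacity used 42/42.
Total value = 837.63

837.63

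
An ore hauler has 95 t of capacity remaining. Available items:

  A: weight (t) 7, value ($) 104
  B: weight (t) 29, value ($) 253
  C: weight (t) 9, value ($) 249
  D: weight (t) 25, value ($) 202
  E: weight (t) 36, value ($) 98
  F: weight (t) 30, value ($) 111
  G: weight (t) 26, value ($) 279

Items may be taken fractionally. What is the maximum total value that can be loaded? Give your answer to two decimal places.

1078.92

Greedy by value/weight ratio, highest first.
Order: C (249/9=27.67) > A (104/7=14.86) > G (279/26=10.73) > B (253/29=8.72) > D (202/25=8.08) > F (111/30=3.70) > E (98/36=2.72)
Fill: take C (9 @ 249) → take A (7 @ 104) → take G (26 @ 279) → take B (29 @ 253) → take 24/25 of D → 193.92; 95/95 used.
Total value = 1078.92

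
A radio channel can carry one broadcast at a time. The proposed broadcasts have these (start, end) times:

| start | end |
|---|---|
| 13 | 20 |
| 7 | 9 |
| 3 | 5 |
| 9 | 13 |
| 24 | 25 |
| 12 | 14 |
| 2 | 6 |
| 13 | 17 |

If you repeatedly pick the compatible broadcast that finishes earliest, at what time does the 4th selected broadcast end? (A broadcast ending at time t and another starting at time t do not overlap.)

Greedy by earliest finish: after sorting by end time, pick each interval compatible with the last pick.
By end time: (3,5), (2,6), (7,9), (9,13), (12,14), (13,17), (13,20), (24,25).
Pick (3,5); next start ≥ 5 → (7,9); next start ≥ 9 → (9,13); next start ≥ 13 → (13,17); next start ≥ 17 → (24,25).
Selected: (3,5) (7,9) (9,13) (13,17) (24,25)

17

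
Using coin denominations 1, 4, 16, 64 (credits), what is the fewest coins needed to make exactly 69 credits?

3

69 − 1×64→5 − 1×4→1 − 1×1→0
Total coins = 1 + 1 + 1 = 3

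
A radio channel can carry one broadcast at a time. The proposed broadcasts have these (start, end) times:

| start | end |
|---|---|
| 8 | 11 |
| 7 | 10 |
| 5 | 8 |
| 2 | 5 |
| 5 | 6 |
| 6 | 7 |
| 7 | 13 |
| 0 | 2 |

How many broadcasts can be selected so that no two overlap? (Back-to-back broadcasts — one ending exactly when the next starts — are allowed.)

Order by finish time; keep every interval that doesn't clash with the previous kept one.
Sorted by end: (0,2)  (2,5)  (5,6)  (6,7)  (5,8)  (7,10)  (8,11)  (7,13)
take (0,2); take (2,5); take (5,6); take (6,7); skip (5,8); take (7,10); skip (7,13).
Selected 5 broadcasts.

5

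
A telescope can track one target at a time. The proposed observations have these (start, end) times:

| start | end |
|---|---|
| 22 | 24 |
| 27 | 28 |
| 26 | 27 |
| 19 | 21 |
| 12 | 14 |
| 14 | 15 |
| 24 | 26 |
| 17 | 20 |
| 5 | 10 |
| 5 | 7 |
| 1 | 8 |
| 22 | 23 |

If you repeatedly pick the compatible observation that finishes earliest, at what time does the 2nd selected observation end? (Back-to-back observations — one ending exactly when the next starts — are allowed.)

Greedy by earliest finish: after sorting by end time, pick each interval compatible with the last pick.
Sorted by end: (5,7)  (1,8)  (5,10)  (12,14)  (14,15)  (17,20)  (19,21)  (22,23)  (22,24)  (24,26)  (26,27)  (27,28)
take (5,7); skip (1,8); take (12,14); take (14,15); take (17,20); skip (19,21); take (22,23); skip (22,24); take (24,26); take (26,27); take (27,28).
Selected: (5,7) (12,14) (14,15) (17,20) (22,23) (24,26) (26,27) (27,28)

14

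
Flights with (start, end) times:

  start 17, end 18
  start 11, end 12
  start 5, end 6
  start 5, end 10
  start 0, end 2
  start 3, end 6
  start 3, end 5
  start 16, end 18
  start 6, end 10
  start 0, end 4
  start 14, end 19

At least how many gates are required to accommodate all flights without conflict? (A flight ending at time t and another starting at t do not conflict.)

Events (time:±→running): 0:+→1 0:+→2 2:-→1 3:+→2 3:+→3 … peak 3.

3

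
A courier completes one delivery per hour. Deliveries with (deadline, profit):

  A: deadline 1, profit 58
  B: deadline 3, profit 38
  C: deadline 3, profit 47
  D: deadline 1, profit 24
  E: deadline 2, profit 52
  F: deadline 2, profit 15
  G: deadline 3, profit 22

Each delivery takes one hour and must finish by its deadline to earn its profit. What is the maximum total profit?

Take jobs in profit order; each goes to the latest open slot no later than its deadline.
By profit: A(d1,58), E(d2,52), C(d3,47), B(d3,38), D(d1,24), G(d3,22), F(d2,15)
A→slot 1; E→slot 2; C→slot 3; B skipped; D skipped; G skipped; F skipped.
Profit = 58 + 52 + 47 = 157

157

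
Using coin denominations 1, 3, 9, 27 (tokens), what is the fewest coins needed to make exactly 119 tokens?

Use the largest denomination that fits, subtract, and repeat.
119 = 4×27 + 1×9 + 2×1
Total coins = 4 + 1 + 2 = 7

7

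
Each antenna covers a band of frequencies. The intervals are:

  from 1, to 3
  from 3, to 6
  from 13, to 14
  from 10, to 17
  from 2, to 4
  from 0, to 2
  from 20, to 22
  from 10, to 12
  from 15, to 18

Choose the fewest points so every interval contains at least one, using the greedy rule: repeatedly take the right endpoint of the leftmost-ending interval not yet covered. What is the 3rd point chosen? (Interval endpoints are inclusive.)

12

Process intervals by earliest right end; each time one isn't hit yet, stab at its right endpoint.
By right end: [0,2]  [1,3]  [2,4]  [3,6]  [10,12]  [13,14]  [10,17]  [15,18]  [20,22]
[0,2] uncovered → point at 2; [3,6] uncovered → point at 6; [10,12] uncovered → point at 12; [13,14] uncovered → point at 14; [15,18] uncovered → point at 18; [20,22] uncovered → point at 22.
Points: 2, 6, 12, 14, 18, 22 (6 total).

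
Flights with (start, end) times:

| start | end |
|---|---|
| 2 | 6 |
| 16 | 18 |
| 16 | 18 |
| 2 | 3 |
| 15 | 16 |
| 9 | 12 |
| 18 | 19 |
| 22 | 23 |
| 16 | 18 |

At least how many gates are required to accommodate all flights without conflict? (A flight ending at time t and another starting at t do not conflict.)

3

Events (time:±→running): 2:+→1 2:+→2 3:-→1 6:-→0 9:+→1 12:-→0 15:+→1 16:-→0 16:+→1 16:+→2 16:+→3 … peak 3.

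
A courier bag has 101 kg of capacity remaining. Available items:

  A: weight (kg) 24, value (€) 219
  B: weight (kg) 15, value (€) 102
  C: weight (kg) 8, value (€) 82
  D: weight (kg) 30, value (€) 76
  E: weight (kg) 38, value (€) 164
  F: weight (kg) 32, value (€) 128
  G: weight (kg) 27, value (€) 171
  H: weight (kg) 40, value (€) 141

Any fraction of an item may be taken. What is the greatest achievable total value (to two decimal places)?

690.53

Greedy by value/weight ratio, highest first.
Order: C (82/8=10.25) > A (219/24=9.12) > B (102/15=6.80) > G (171/27=6.33) > E (164/38=4.32) > F (128/32=4.00) > H (141/40=3.52) > D (76/30=2.53)
Fill: take C (8 @ 82) → take A (24 @ 219) → take B (15 @ 102) → take G (27 @ 171) → take 27/38 of E → 116.53; 101/101 used.
Total value = 690.53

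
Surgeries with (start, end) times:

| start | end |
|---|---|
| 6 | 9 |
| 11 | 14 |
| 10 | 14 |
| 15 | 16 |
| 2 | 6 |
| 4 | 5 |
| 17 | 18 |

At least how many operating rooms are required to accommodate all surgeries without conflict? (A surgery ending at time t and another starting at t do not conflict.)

2

Events (time:±→running): 2:+→1 4:+→2 … peak 2.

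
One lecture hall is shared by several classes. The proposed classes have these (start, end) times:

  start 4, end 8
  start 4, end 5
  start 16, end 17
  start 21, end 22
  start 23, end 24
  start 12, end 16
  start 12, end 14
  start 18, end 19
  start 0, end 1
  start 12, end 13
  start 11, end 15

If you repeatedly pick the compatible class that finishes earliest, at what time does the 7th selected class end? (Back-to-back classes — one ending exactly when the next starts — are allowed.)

Sorted by end: (0,1)  (4,5)  (4,8)  (12,13)  (12,14)  (11,15)  (12,16)  (16,17)  (18,19)  (21,22)  (23,24)
take (0,1); take (4,5); skip (4,8); take (12,13); skip (12,14); skip (12,16); take (16,17); take (18,19); take (21,22); take (23,24).
Selected: (0,1) (4,5) (12,13) (16,17) (18,19) (21,22) (23,24)

24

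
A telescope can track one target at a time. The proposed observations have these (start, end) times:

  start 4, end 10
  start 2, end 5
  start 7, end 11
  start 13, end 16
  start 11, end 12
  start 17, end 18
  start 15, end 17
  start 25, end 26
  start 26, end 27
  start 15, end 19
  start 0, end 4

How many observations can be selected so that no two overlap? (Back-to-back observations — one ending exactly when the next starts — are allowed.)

Greedy by earliest finish: after sorting by end time, pick each interval compatible with the last pick.
Sorted by end: (0,4)  (2,5)  (4,10)  (7,11)  (11,12)  (13,16)  (15,17)  (17,18)  (15,19)  (25,26)  (26,27)
take (0,4); take (4,10); take (11,12); take (13,16); take (17,18); take (25,26); take (26,27).
Selected 7 observations.

7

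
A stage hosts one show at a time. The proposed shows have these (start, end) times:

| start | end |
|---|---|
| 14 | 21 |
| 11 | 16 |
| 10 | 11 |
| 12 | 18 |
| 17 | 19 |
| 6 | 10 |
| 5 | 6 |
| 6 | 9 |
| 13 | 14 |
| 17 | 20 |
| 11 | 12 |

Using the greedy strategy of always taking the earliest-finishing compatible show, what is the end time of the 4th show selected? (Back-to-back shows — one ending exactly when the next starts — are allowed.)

12

Order by finish time; keep every interval that doesn't clash with the previous kept one.
Sorted by end: (5,6)  (6,9)  (6,10)  (10,11)  (11,12)  (13,14)  (11,16)  (12,18)  (17,19)  (17,20)  (14,21)
take (5,6); take (6,9); take (10,11); take (11,12); take (13,14); skip (11,16); take (17,19).
Selected: (5,6) (6,9) (10,11) (11,12) (13,14) (17,19)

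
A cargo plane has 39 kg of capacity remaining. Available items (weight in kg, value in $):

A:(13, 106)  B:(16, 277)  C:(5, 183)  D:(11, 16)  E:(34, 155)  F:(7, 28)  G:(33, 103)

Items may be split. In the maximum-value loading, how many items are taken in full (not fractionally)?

3

Greedy by value/weight ratio, highest first.
Ratios (sorted): C 36.60, B 17.31, A 8.15, E 4.56, F 4.00, G 3.12, D 1.45
take C (5 @ 183); take B (16 @ 277); take A (13 @ 106); take 5/34 of E → 22.79. Capacity used 39/39.
3 item(s) taken whole; one partial (take 5/34 of E).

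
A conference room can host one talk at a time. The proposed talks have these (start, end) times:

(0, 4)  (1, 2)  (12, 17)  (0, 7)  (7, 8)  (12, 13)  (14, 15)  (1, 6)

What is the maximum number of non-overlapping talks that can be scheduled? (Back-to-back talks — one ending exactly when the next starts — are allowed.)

4

Sorted by end: (1,2)  (0,4)  (1,6)  (0,7)  (7,8)  (12,13)  (14,15)  (12,17)
take (1,2); take (7,8); take (12,13); take (14,15).
Selected 4 talks.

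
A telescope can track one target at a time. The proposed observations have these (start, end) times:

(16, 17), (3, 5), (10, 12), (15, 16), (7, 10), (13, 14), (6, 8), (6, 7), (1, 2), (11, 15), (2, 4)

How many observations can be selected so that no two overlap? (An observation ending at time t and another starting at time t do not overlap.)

Greedy by earliest finish: after sorting by end time, pick each interval compatible with the last pick.
By end time: (1,2), (2,4), (3,5), (6,7), (6,8), (7,10), (10,12), (13,14), (11,15), (15,16), (16,17).
Pick (1,2); next start ≥ 2 → (2,4); next start ≥ 4 → (6,7); next start ≥ 7 → (7,10); next start ≥ 10 → (10,12); next start ≥ 12 → (13,14); next start ≥ 14 → (15,16); next start ≥ 16 → (16,17).
Selected 8 observations.

8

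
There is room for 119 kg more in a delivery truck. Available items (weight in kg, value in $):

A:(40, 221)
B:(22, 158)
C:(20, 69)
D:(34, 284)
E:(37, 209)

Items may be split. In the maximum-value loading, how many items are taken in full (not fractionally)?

Greedy by value/weight ratio, highest first.
Ratios (sorted): D 8.35, B 7.18, E 5.65, A 5.53, C 3.45
take D (34 @ 284); take B (22 @ 158); take E (37 @ 209); take 26/40 of A → 143.65. Capacity used 119/119.
3 item(s) taken whole; one partial (take 26/40 of A).

3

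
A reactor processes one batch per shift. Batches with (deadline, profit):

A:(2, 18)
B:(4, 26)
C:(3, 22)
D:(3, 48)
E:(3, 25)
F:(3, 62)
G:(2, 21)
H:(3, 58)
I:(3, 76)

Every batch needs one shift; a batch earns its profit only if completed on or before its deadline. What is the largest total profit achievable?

222

Take jobs in profit order; each goes to the latest open slot no later than its deadline.
By profit: I(d3,76), F(d3,62), H(d3,58), D(d3,48), B(d4,26), E(d3,25), C(d3,22), G(d2,21), A(d2,18)
I→slot 3; F→slot 2; H→slot 1; D skipped; B→slot 4; E skipped; C skipped; G skipped; A skipped.
Profit = 58 + 62 + 76 + 26 = 222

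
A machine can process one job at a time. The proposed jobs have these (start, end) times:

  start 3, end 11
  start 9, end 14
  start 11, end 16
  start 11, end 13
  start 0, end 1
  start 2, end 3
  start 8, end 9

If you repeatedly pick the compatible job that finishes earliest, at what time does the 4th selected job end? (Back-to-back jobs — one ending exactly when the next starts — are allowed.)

By end time: (0,1), (2,3), (8,9), (3,11), (11,13), (9,14), (11,16).
Pick (0,1); next start ≥ 1 → (2,3); next start ≥ 3 → (8,9); next start ≥ 9 → (11,13).
Selected: (0,1) (2,3) (8,9) (11,13)

13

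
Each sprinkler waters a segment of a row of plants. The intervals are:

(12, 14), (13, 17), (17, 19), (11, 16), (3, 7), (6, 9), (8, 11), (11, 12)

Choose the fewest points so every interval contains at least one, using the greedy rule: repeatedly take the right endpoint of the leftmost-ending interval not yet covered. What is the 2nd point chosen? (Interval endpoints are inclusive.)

11

Sorted: [3,7] [6,9] [8,11] [11,12] [12,14] [11,16] [13,17] [17,19]
{[3,7],[6,9]} hit by 7; {[8,11],[11,12]} hit by 11; {[12,14],[11,16],[13,17]} hit by 14; {[17,19]} hit by 19.
Points: 7, 11, 14, 19 (4 total).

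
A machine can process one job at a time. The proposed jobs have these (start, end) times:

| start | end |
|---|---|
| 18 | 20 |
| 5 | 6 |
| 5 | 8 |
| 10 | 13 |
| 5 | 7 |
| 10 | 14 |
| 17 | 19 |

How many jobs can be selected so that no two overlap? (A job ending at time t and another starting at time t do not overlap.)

Sort by end time and greedily take each interval whose start is ≥ the last chosen end.
Sorted by end: (5,6)  (5,7)  (5,8)  (10,13)  (10,14)  (17,19)  (18,20)
take (5,6); skip (5,8); take (10,13); skip (10,14); take (17,19).
Selected 3 jobs.

3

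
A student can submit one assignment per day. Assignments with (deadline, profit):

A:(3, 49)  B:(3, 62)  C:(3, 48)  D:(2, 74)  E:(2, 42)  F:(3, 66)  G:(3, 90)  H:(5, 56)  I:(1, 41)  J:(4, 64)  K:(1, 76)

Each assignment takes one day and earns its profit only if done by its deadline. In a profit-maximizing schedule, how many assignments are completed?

5

Sort by profit descending; place each in the latest free slot ≤ its deadline.
By profit: G(d3,90), K(d1,76), D(d2,74), F(d3,66), J(d4,64), B(d3,62), H(d5,56), A(d3,49), C(d3,48), E(d2,42), I(d1,41)
G→slot 3; K→slot 1; D→slot 2; F skipped; J→slot 4; B skipped; H→slot 5; A skipped; C skipped; E skipped; I skipped.
5 of 11 scheduled.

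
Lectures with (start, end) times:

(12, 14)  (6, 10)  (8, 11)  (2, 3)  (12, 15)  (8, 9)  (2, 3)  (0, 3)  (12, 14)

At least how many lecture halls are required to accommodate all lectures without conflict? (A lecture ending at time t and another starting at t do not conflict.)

Events (time:±→running): 0:+→1 2:+→2 2:+→3 … peak 3.

3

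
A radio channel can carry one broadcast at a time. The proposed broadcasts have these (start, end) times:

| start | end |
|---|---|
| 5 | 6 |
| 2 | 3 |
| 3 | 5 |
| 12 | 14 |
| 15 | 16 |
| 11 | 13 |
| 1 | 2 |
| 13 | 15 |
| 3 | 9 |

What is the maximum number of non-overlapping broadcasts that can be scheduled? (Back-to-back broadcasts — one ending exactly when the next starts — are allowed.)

Order by finish time; keep every interval that doesn't clash with the previous kept one.
By end time: (1,2), (2,3), (3,5), (5,6), (3,9), (11,13), (12,14), (13,15), (15,16).
Pick (1,2); next start ≥ 2 → (2,3); next start ≥ 3 → (3,5); next start ≥ 5 → (5,6); next start ≥ 6 → (11,13); next start ≥ 13 → (13,15); next start ≥ 15 → (15,16).
Selected 7 broadcasts.

7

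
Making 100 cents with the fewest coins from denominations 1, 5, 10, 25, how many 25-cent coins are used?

4

Use the largest denomination that fits, subtract, and repeat.
100 − 4×25→0
Count of 25: 4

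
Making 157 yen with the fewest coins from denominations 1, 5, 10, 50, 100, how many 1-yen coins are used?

157 − 1×100→57 − 1×50→7 − 1×5→2 − 2×1→0
Count of 1: 2

2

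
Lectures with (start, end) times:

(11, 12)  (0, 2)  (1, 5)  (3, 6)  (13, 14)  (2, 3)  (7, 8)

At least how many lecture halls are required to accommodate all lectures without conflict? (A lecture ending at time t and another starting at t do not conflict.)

2

The answer is the maximum number of intervals overlapping at any instant.
Events (time:±→running): 0:+→1 1:+→2 … peak 2.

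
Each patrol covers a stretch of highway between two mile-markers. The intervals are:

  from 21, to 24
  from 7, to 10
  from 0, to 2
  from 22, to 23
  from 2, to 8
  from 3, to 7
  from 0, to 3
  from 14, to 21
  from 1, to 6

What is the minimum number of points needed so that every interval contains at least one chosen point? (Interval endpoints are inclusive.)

Sorted: [0,2] [0,3] [1,6] [3,7] [2,8] [7,10] [14,21] [22,23] [21,24]
{[0,2],[0,3],[1,6]} hit by 2; {[3,7],[2,8],[7,10]} hit by 7; {[14,21]} hit by 21; {[22,23],[21,24]} hit by 23.
Points: 2, 7, 21, 23 (4 total).

4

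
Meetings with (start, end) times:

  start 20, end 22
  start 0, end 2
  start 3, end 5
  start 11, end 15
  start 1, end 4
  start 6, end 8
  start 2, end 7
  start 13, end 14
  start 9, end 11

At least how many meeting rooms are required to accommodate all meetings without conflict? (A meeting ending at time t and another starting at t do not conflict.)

Events (time:±→running): 0:+→1 1:+→2 2:-→1 2:+→2 3:+→3 … peak 3.

3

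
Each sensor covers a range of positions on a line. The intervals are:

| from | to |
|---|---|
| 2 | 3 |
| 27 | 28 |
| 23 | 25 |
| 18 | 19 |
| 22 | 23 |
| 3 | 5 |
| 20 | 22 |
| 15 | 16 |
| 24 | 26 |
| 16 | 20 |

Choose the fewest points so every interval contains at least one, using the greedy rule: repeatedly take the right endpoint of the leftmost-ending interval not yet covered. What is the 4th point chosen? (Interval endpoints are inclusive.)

By right end: [2,3]  [3,5]  [15,16]  [18,19]  [16,20]  [20,22]  [22,23]  [23,25]  [24,26]  [27,28]
[2,3] uncovered → point at 3; [15,16] uncovered → point at 16; [18,19] uncovered → point at 19; [20,22] uncovered → point at 22; [23,25] uncovered → point at 25; [27,28] uncovered → point at 28.
Points: 3, 16, 19, 22, 25, 28 (6 total).

22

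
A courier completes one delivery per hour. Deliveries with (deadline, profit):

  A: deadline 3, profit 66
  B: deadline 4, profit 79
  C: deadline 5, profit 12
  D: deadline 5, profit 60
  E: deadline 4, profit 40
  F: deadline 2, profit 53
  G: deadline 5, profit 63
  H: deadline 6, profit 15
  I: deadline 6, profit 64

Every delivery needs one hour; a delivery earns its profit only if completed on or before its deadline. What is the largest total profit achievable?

Profit order: B=79 A=66 I=64 G=63 D=60 F=53 E=40 H=15 C=12
Assign: B→slot 4, A→slot 3, I→slot 6, G→slot 5, D→slot 2, F→slot 1, E skipped, H skipped, C skipped.
Slots: [1:F] [2:D] [3:A] [4:B] [5:G] [6:I]
Profit = 53 + 60 + 66 + 79 + 63 + 64 = 385

385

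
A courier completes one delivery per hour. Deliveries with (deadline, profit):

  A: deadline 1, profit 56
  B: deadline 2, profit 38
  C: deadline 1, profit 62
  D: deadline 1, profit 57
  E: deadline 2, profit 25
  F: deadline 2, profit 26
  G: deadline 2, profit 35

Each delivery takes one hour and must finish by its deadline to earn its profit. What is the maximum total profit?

100

Sort by profit descending; place each in the latest free slot ≤ its deadline.
By profit: C(d1,62), D(d1,57), A(d1,56), B(d2,38), G(d2,35), F(d2,26), E(d2,25)
C→slot 1; D skipped; A skipped; B→slot 2; G skipped; F skipped; E skipped.
Profit = 62 + 38 = 100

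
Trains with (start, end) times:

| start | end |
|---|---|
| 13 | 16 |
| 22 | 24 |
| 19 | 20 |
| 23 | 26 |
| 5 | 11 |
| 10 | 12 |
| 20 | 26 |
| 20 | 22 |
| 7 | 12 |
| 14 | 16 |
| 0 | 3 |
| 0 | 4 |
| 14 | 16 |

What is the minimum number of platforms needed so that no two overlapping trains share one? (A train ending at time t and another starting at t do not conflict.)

starts: [0, 0, 5, 7, 10, 13, 14, 14, 19, 20, 20, 22, 23]
ends:   [3, 4, 11, 12, 12, 16, 16, 16, 20, 22, 24, 26, 26]
s0→1 s0→2 e3→1 e4→0 s5→1 s7→2 s10→3  — peak 3.

3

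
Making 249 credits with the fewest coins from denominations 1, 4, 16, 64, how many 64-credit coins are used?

Use the largest denomination that fits, subtract, and repeat.
249 − 3×64→57 − 3×16→9 − 2×4→1 − 1×1→0
Count of 64: 3

3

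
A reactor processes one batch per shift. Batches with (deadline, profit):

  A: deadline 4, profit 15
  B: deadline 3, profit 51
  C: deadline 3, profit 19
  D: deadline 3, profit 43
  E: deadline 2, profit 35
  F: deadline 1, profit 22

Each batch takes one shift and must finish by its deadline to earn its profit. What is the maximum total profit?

144

By profit: B(d3,51), D(d3,43), E(d2,35), F(d1,22), C(d3,19), A(d4,15)
B→slot 3; D→slot 2; E→slot 1; F skipped; C skipped; A→slot 4.
Profit = 35 + 43 + 51 + 15 = 144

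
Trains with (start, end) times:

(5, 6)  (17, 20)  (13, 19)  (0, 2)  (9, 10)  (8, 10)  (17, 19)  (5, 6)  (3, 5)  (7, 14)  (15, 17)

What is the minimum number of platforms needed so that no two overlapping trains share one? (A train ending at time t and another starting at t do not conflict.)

Count concurrent intervals with a sweep; the peak is the room count.
starts: [0, 3, 5, 5, 7, 8, 9, 13, 15, 17, 17]
ends:   [2, 5, 6, 6, 10, 10, 14, 17, 19, 19, 20]
s0→1 e2→0 s3→1 e5→0 s5→1 s5→2 e6→1 e6→0 s7→1 s8→2 s9→3  — peak 3.

3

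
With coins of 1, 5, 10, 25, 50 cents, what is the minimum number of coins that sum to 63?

63 = 1×50 + 1×10 + 3×1
Total coins = 1 + 1 + 3 = 5

5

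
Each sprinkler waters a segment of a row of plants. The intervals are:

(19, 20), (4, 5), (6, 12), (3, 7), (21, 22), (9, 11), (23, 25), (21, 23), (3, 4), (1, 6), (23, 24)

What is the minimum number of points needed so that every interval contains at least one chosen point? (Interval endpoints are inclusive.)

5

Sorted: [3,4] [4,5] [1,6] [3,7] [9,11] [6,12] [19,20] [21,22] [21,23] [23,24] [23,25]
{[3,4],[4,5],[1,6],[3,7]} hit by 4; {[9,11],[6,12]} hit by 11; {[19,20]} hit by 20; {[21,22],[21,23]} hit by 22; {[23,24],[23,25]} hit by 24.
Points: 4, 11, 20, 22, 24 (5 total).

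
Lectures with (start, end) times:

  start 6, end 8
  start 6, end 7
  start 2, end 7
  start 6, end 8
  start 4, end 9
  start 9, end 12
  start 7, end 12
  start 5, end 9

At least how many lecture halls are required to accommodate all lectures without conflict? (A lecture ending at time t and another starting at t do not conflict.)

Count concurrent intervals with a sweep; the peak is the room count.
starts: [2, 4, 5, 6, 6, 6, 7, 9]
ends:   [7, 7, 8, 8, 9, 9, 12, 12]
s2→1 s4→2 s5→3 s6→4 s6→5 s6→6  — peak 6.

6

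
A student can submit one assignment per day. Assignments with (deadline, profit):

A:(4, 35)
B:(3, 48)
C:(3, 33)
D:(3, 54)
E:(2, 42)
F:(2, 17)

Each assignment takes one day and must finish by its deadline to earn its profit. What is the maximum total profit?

179

Take jobs in profit order; each goes to the latest open slot no later than its deadline.
By profit: D(d3,54), B(d3,48), E(d2,42), A(d4,35), C(d3,33), F(d2,17)
D→slot 3; B→slot 2; E→slot 1; A→slot 4; C skipped; F skipped.
Profit = 42 + 48 + 54 + 35 = 179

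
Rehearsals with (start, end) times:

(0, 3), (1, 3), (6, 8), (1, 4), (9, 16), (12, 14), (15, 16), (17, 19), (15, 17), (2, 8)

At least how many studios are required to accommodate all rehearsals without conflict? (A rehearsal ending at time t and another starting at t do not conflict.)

starts: [0, 1, 1, 2, 6, 9, 12, 15, 15, 17]
ends:   [3, 3, 4, 8, 8, 14, 16, 16, 17, 19]
s0→1 s1→2 s1→3 s2→4  — peak 4.

4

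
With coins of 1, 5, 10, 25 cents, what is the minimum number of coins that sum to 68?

7

68 = 2×25 + 1×10 + 1×5 + 3×1
Total coins = 2 + 1 + 1 + 3 = 7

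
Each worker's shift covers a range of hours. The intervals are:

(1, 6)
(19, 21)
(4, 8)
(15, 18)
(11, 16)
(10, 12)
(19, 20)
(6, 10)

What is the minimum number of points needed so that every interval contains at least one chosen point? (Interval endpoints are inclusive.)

Sort by right endpoint; whenever an interval is uncovered, place a point at its right end.
Sorted: [1,6] [4,8] [6,10] [10,12] [11,16] [15,18] [19,20] [19,21]
{[1,6],[4,8],[6,10]} hit by 6; {[10,12],[11,16]} hit by 12; {[15,18]} hit by 18; {[19,20],[19,21]} hit by 20.
Points: 6, 12, 18, 20 (4 total).

4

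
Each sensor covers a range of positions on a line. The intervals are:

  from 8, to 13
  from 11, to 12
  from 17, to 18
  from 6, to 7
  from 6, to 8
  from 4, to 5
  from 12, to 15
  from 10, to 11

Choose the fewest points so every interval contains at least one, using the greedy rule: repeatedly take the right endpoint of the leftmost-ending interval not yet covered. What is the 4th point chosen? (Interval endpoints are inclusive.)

By right end: [4,5]  [6,7]  [6,8]  [10,11]  [11,12]  [8,13]  [12,15]  [17,18]
[4,5] uncovered → point at 5; [6,7] uncovered → point at 7; [10,11] uncovered → point at 11; [12,15] uncovered → point at 15; [17,18] uncovered → point at 18.
Points: 5, 7, 11, 15, 18 (5 total).

15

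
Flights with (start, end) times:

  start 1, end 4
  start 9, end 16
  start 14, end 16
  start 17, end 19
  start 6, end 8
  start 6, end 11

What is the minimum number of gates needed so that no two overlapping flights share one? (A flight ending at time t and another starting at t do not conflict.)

2

The answer is the maximum number of intervals overlapping at any instant.
starts: [1, 6, 6, 9, 14, 17]
ends:   [4, 8, 11, 16, 16, 19]
s1→1 e4→0 s6→1 s6→2  — peak 2.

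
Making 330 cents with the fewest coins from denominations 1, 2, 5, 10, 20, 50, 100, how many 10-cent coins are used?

Greedy: take as many of the largest coin as possible, then repeat with the remainder.
330 − 3×100→30 − 1×20→10 − 1×10→0
Count of 10: 1

1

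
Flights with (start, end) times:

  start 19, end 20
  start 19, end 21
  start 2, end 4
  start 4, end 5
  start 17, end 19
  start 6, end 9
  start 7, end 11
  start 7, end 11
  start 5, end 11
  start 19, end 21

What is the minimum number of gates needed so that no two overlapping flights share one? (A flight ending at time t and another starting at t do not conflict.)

The answer is the maximum number of intervals overlapping at any instant.
Events (time:±→running): 2:+→1 4:-→0 4:+→1 5:-→0 5:+→1 6:+→2 7:+→3 7:+→4 … peak 4.

4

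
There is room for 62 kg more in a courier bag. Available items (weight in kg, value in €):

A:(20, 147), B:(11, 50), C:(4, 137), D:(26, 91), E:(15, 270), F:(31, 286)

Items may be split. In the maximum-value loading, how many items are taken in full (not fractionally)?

Ratios (sorted): C 34.25, E 18.00, F 9.23, A 7.35, B 4.55, D 3.50
take C (4 @ 137); take E (15 @ 270); take F (31 @ 286); take 12/20 of A → 88.20. Capacity used 62/62.
3 item(s) taken whole; one partial (take 12/20 of A).

3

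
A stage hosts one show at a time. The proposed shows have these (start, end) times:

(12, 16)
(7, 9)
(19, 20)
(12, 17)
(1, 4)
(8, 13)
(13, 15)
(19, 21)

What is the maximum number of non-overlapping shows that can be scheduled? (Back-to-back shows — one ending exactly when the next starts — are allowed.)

4

Greedy by earliest finish: after sorting by end time, pick each interval compatible with the last pick.
Sorted by end: (1,4)  (7,9)  (8,13)  (13,15)  (12,16)  (12,17)  (19,20)  (19,21)
take (1,4); take (7,9); take (13,15); skip (12,16); take (19,20); skip (19,21).
Selected 4 shows.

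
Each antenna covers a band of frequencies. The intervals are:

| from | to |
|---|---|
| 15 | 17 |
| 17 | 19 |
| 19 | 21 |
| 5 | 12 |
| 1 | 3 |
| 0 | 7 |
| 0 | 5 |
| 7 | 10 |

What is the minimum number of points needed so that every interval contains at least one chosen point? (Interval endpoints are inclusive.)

Process intervals by earliest right end; each time one isn't hit yet, stab at its right endpoint.
By right end: [1,3]  [0,5]  [0,7]  [7,10]  [5,12]  [15,17]  [17,19]  [19,21]
[1,3] uncovered → point at 3; [7,10] uncovered → point at 10; [15,17] uncovered → point at 17; [19,21] uncovered → point at 21.
Points: 3, 10, 17, 21 (4 total).

4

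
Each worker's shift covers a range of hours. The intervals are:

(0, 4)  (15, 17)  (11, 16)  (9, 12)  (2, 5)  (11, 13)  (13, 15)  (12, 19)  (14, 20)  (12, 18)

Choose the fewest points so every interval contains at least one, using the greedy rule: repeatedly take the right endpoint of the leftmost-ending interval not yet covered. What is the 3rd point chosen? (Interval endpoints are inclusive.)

15

Process intervals by earliest right end; each time one isn't hit yet, stab at its right endpoint.
By right end: [0,4]  [2,5]  [9,12]  [11,13]  [13,15]  [11,16]  [15,17]  [12,18]  [12,19]  [14,20]
[0,4] uncovered → point at 4; [9,12] uncovered → point at 12; [13,15] uncovered → point at 15.
Points: 4, 12, 15 (3 total).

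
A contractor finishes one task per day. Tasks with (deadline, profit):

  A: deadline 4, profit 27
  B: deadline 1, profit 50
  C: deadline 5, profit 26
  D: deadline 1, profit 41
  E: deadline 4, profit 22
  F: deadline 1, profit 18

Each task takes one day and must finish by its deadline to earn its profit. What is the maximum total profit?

125

Sort by profit descending; place each in the latest free slot ≤ its deadline.
By profit: B(d1,50), D(d1,41), A(d4,27), C(d5,26), E(d4,22), F(d1,18)
B→slot 1; D skipped; A→slot 4; C→slot 5; E→slot 3; F skipped.
Profit = 50 + 22 + 27 + 26 = 125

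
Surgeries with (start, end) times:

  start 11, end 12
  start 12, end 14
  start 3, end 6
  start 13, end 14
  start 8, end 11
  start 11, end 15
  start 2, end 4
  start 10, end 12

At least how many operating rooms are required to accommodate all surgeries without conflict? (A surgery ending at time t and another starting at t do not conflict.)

Events (time:±→running): 2:+→1 3:+→2 4:-→1 6:-→0 8:+→1 10:+→2 11:-→1 11:+→2 11:+→3 … peak 3.

3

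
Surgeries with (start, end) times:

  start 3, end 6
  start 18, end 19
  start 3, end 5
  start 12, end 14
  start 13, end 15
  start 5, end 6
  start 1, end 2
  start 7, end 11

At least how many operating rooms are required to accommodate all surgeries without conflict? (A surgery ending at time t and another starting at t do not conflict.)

2

starts: [1, 3, 3, 5, 7, 12, 13, 18]
ends:   [2, 5, 6, 6, 11, 14, 15, 19]
s1→1 e2→0 s3→1 s3→2  — peak 2.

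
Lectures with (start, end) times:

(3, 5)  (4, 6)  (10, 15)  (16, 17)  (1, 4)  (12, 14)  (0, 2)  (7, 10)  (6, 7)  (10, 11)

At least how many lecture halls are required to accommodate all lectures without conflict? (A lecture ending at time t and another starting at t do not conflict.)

2

The answer is the maximum number of intervals overlapping at any instant.
starts: [0, 1, 3, 4, 6, 7, 10, 10, 12, 16]
ends:   [2, 4, 5, 6, 7, 10, 11, 14, 15, 17]
s0→1 s1→2  — peak 2.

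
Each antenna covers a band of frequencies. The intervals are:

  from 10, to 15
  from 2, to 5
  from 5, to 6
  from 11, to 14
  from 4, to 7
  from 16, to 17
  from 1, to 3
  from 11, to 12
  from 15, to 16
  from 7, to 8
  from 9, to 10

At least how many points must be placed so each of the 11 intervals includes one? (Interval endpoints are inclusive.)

By right end: [1,3]  [2,5]  [5,6]  [4,7]  [7,8]  [9,10]  [11,12]  [11,14]  [10,15]  [15,16]  [16,17]
[1,3] uncovered → point at 3; [5,6] uncovered → point at 6; [7,8] uncovered → point at 8; [9,10] uncovered → point at 10; [11,12] uncovered → point at 12; [15,16] uncovered → point at 16.
Points: 3, 6, 8, 10, 12, 16 (6 total).

6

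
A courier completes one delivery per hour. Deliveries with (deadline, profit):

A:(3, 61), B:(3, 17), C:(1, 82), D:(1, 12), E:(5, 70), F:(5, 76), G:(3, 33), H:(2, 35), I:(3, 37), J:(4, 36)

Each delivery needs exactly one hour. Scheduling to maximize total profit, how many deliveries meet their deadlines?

5

By profit: C(d1,82), F(d5,76), E(d5,70), A(d3,61), I(d3,37), J(d4,36), H(d2,35), G(d3,33), B(d3,17), D(d1,12)
C→slot 1; F→slot 5; E→slot 4; A→slot 3; I→slot 2; J skipped; H skipped; G skipped; B skipped; D skipped.
5 of 10 scheduled.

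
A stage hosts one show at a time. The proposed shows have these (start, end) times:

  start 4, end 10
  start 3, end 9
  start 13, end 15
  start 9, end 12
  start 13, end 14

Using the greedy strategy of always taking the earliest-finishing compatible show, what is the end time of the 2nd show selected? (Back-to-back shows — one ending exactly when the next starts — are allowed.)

Order by finish time; keep every interval that doesn't clash with the previous kept one.
Sorted by end: (3,9)  (4,10)  (9,12)  (13,14)  (13,15)
take (3,9); take (9,12); take (13,14).
Selected: (3,9) (9,12) (13,14)

12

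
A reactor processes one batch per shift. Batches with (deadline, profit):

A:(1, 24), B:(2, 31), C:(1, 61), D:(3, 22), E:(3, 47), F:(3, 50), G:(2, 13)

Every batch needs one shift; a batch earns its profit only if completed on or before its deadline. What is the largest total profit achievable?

158

Sort by profit descending; place each in the latest free slot ≤ its deadline.
Profit order: C=61 F=50 E=47 B=31 A=24 D=22 G=13
Assign: C→slot 1, F→slot 3, E→slot 2, B skipped, A skipped, D skipped, G skipped.
Slots: [1:C] [2:E] [3:F]
Profit = 61 + 47 + 50 = 158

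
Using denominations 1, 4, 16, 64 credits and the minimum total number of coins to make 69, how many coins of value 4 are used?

1

Use the largest denomination that fits, subtract, and repeat.
69 − 1×64→5 − 1×4→1 − 1×1→0
Count of 4: 1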